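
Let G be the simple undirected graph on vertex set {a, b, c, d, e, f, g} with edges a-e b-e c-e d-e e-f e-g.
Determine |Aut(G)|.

Vertex e has degree 6 and every other vertex has degree 1, so G is the star K_{1,6} with centre e. The 6 leaves are pairwise interchangeable while the centre is fixed, giving Aut(G) = S_6.

720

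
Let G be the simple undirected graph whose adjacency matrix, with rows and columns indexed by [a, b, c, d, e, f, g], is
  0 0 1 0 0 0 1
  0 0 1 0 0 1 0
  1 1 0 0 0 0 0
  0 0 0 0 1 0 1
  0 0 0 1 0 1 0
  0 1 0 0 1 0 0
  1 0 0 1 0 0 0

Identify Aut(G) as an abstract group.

D_7

Every vertex has degree 2 and the graph is connected, so G is the 7-cycle C_7. The automorphisms of the 7-cycle are exactly the symmetries of a regular 7-gon: the dihedral group D_7, |D_7| = 14.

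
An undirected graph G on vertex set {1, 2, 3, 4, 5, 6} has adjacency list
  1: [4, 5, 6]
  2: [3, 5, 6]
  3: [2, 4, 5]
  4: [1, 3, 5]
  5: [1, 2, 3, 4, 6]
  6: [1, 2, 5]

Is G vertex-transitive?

Vertex 5 is the only vertex of degree 5, so every automorphism fixes it; G is not vertex-transitive.

No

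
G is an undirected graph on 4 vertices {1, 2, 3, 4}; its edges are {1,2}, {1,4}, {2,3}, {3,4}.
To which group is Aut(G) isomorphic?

Z_2^2 ⋊ S_2

G is 2-regular and bipartite on 2^2 = 4 vertices with girth 4; it is the hypercube graph Q_2. The symmetry group of the 2-cube is the hyperoctahedral group B_2 = Z_2 ≀ S_2, of order 2^2·2! = 8.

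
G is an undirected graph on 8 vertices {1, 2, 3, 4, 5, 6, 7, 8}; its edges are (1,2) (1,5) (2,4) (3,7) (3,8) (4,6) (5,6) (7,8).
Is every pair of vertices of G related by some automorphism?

No

G has two connected components, {1, 2, 4, 5, 6} and {3, 7, 8}; each is 2-regular, so G = C_5 ⊔ C_3. The orbit of 1 under Aut(G) is {1, 2, 4, 5, 6}, which does not contain 3, so G is not vertex-transitive.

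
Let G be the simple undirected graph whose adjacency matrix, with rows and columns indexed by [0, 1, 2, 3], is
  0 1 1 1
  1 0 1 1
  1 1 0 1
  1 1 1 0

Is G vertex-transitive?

Yes

Every vertex has degree 3, so G is the complete graph K_4. Any permutation of the 4 vertices preserves K_4, so Aut(K_4) = S_4 of order 4! = 24. Under this action every vertex can be carried to every other, so G is vertex-transitive.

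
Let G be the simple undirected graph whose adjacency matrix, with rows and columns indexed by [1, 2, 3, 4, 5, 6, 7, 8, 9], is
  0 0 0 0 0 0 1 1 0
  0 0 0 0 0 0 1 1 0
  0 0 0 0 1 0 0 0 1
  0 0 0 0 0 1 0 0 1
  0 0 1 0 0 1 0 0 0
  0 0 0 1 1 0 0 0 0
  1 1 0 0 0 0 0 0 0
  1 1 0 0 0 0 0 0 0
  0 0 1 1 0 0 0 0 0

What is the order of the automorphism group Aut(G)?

G has two connected components, {3, 4, 5, 6, 9} and {1, 2, 7, 8}; each is 2-regular, so G = C_5 ⊔ C_4. No automorphism exchanges components of different sizes, hence Aut(G) is the direct product D_4 × D_5, order 80.

80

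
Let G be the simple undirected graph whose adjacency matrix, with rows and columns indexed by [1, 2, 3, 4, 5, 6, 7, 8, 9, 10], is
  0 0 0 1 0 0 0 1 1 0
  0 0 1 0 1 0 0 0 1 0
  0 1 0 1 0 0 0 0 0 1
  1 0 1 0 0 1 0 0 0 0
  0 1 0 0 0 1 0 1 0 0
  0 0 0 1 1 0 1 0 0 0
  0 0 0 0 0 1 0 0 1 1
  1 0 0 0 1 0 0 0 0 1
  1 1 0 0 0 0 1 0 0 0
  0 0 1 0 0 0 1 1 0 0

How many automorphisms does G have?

G is 3-regular on 10 vertices with no triangles and no 4-cycles (girth 5): this is the Petersen graph. Viewing the Petersen graph as the Kneser graph K(5,2) — vertices are 2-subsets of {1,…,5}, edges join disjoint pairs — its automorphisms are exactly the permutations of the 5-element set, so Aut ≅ S_5 of order 120.

120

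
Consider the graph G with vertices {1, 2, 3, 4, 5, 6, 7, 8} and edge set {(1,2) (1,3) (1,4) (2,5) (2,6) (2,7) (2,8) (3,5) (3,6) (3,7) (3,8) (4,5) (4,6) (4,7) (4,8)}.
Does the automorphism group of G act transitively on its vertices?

Automorphisms preserve degree, but G has vertices of degree 3 and vertices of degree 5; no automorphism maps one to the other, so G is not vertex-transitive.

No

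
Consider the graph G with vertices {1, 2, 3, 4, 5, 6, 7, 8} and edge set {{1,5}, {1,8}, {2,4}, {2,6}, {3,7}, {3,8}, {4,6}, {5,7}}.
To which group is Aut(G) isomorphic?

G has two connected components, {1, 3, 5, 7, 8} and {2, 4, 6}; each is 2-regular, so G = C_5 ⊔ C_3. No automorphism exchanges components of different sizes, hence Aut(G) is the direct product D_5 × D_3, order 60.

D_5 × D_3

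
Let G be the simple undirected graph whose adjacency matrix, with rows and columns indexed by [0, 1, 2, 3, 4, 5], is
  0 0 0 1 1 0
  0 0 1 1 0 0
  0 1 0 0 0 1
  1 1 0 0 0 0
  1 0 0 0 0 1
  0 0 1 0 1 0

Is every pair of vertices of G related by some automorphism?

G is 2-regular and connected on 6 vertices, i.e. the cycle C_6. C_6 has 6 rotations and 6 reflections, so Aut(C_6) ≅ D_6 of order 12. This group acts transitively on the 6 vertices.

Yes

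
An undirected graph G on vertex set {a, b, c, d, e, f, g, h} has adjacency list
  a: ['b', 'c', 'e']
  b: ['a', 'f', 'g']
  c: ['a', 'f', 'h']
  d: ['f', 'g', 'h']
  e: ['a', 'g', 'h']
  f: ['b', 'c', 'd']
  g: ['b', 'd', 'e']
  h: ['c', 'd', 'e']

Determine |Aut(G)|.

G is 3-regular and bipartite on 2^3 = 8 vertices with girth 4; it is the hypercube graph Q_3. The symmetry group of the 3-cube is the hyperoctahedral group B_3 = Z_2 ≀ S_3, of order 2^3·3! = 48.

48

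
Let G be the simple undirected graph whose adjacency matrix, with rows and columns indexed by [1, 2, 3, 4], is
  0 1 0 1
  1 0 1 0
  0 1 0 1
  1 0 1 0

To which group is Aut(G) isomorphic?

G is 2-regular and bipartite with parts {1, 3} and {2, 4} (each part is independent and every cross-pair is an edge), so G = K_{2,2}. Each part can be permuted independently (S_2 × S_2) and the two equal-size parts can also be swapped, giving (S_2 × S_2) ⋊ Z_2 of order 2·(2!)² = 8.

S_2 ≀ Z_2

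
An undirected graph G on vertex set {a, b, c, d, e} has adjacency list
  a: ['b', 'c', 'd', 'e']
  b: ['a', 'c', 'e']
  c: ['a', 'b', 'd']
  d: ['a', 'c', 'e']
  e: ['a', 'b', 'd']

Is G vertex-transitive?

Vertex a is the only vertex of degree 4, so every automorphism fixes it; G is not vertex-transitive.

No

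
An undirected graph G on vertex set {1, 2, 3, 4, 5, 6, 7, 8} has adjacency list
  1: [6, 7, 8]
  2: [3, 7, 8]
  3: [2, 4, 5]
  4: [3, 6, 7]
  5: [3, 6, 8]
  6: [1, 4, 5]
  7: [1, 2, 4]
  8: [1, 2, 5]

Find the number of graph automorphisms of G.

48

G is 3-regular and bipartite on 2^3 = 8 vertices with girth 4; it is the hypercube graph Q_3. The symmetry group of the 3-cube is the hyperoctahedral group B_3 = Z_2 ≀ S_3, of order 2^3·3! = 48.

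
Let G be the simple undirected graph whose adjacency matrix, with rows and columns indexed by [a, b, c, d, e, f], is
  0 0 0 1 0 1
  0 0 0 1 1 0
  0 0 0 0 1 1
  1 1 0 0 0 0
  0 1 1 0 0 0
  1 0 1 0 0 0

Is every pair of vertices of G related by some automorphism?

G is 2-regular and connected on 6 vertices, i.e. the cycle C_6. C_6 has 6 rotations and 6 reflections, so Aut(C_6) ≅ D_6 of order 12. Under this action every vertex can be carried to every other, so G is vertex-transitive.

Yes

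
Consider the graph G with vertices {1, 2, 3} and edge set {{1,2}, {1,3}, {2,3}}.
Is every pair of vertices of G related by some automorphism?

Yes

All 3 vertices are pairwise adjacent: G = K_3. Every bijection on the vertex set is an automorphism of K_3; hence Aut(K_3) ≅ S_3, order 6. This group acts transitively on the 3 vertices.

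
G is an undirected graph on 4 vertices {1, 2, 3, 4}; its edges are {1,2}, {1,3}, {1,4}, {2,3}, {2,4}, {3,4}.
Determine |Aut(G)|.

24

All 4 vertices are pairwise adjacent: G = K_4. Any permutation of the 4 vertices preserves K_4, so Aut(K_4) = S_4 of order 4! = 24.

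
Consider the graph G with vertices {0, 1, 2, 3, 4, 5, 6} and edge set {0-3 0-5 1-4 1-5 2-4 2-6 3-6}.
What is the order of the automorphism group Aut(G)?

14

G is 2-regular and connected on 7 vertices, i.e. the cycle C_7. The automorphisms of the 7-cycle are exactly the symmetries of a regular 7-gon: the dihedral group D_7, |D_7| = 14.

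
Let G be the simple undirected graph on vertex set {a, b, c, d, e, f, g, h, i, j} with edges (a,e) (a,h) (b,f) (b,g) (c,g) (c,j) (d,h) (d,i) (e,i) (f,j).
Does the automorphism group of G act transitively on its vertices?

G has two connected components, {a, d, e, h, i} and {b, c, f, g, j}; each is 2-regular, so G = C_5 ⊔ C_5. With two isomorphic components, Aut(G) = Aut(C_5) ≀ S_2 = (D_5 × D_5) ⋊ Z_2: permute each cycle by D_5, then optionally swap the two cycles. Order 2·(2·5)² = 200. Under this action every vertex can be carried to every other, so G is vertex-transitive.

Yes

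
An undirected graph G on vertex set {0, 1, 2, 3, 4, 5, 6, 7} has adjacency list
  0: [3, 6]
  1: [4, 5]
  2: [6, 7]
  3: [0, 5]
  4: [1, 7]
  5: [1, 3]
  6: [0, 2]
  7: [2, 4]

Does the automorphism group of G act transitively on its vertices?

G is 2-regular and connected on 8 vertices, i.e. the cycle C_8. C_8 has 8 rotations and 8 reflections, so Aut(C_8) ≅ D_8 of order 16. Under this action every vertex can be carried to every other, so G is vertex-transitive.

Yes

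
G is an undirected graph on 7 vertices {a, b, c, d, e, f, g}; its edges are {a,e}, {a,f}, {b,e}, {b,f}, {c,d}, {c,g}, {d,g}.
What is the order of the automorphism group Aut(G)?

G has two connected components, {a, b, e, f} and {c, d, g}; each is 2-regular, so G = C_4 ⊔ C_3. No automorphism exchanges components of different sizes, hence Aut(G) is the direct product D_3 × D_4, order 48.

48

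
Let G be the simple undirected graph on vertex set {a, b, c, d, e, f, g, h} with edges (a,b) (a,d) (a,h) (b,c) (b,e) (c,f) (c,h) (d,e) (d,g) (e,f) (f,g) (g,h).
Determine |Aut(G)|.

48

G is 3-regular and bipartite on 2^3 = 8 vertices with girth 4; it is the hypercube graph Q_3. The symmetry group of the 3-cube is the hyperoctahedral group B_3 = Z_2 ≀ S_3, of order 2^3·3! = 48.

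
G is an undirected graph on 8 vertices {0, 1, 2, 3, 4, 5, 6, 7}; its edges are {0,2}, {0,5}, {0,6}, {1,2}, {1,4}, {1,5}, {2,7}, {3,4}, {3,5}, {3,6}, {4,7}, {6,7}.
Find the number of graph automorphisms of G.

G is 3-regular and bipartite on 2^3 = 8 vertices with girth 4; it is the hypercube graph Q_3. The symmetry group of the 3-cube is the hyperoctahedral group B_3 = Z_2 ≀ S_3, of order 2^3·3! = 48.

48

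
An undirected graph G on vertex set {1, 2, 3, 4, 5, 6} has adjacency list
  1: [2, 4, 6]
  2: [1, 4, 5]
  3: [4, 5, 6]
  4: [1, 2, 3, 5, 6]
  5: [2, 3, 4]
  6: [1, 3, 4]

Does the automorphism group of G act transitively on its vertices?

Vertex 4 is the only vertex of degree 5, so every automorphism fixes it; G is not vertex-transitive.

No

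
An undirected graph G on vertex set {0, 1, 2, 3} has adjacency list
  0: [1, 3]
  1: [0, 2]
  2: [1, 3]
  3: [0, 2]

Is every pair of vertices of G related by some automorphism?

G is 2-regular and bipartite on 2^2 = 4 vertices with girth 4; it is the hypercube graph Q_2. Aut(Q_2) consists of the signed permutations of the 2 coordinate axes: 2! permutations times 2^2 sign flips, so |Aut| = 2^2·2! = 8. This group acts transitively on the 4 vertices.

Yes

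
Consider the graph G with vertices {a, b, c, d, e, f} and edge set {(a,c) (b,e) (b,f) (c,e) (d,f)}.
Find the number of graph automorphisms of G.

2

The degree sequence is [1, 2, 2, 1, 2, 2]; the two degree-1 vertices a and d are the ends of a path, so G = P_6. A path has exactly one nontrivial symmetry — reversal — giving Aut(G) of order 2.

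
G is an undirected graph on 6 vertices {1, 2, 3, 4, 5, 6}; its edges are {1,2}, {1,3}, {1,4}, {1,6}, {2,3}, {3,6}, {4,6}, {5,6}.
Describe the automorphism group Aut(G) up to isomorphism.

Degrees alone do not determine every vertex (e.g. 1 and 6 both have degree 4), but their neighbour-degree multisets differ: N(1) has degrees [2, 2, 3, 4] while N(6) has degrees [1, 2, 3, 4]. Repeating this refinement separates all vertices, so the only automorphism is the identity.

{e}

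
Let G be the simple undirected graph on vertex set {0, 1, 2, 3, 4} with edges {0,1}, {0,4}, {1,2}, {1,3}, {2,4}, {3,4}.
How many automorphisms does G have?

12

The vertices split by degree into {1, 4} (degree 3) and {0, 2, 3} (degree 2); every edge runs between the two parts, so G is the complete bipartite graph K_{2,3}. The parts have unequal sizes, so no automorphism swaps them; each part is permuted independently, giving S_3 × S_2 of order 3!·2! = 12.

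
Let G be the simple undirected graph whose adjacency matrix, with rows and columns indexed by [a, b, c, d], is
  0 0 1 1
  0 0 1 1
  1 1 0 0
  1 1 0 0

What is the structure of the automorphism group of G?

the dihedral group of order 8

G is 2-regular and connected on 4 vertices, i.e. the cycle C_4. C_4 has 4 rotations and 4 reflections, so Aut(C_4) ≅ D_4 of order 8.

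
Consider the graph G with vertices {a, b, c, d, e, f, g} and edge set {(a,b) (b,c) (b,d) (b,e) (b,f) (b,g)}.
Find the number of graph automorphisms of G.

720

Vertex b has degree 6 and every other vertex has degree 1, so G is the star K_{1,6} with centre b. The 6 leaves are pairwise interchangeable while the centre is fixed, giving Aut(G) = S_6.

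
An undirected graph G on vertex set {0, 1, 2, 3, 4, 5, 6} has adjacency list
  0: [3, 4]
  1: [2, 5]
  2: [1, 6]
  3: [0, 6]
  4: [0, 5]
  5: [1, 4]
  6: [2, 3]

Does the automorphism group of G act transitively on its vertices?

Every vertex has degree 2 and the graph is connected, so G is the 7-cycle C_7. The automorphisms of the 7-cycle are exactly the symmetries of a regular 7-gon: the dihedral group D_7, |D_7| = 14. This group acts transitively on the 7 vertices.

Yes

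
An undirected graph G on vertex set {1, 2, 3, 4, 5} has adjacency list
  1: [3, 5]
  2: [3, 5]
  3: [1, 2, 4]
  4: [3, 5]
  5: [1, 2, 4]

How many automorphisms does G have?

12

The vertices split by degree into {3, 5} (degree 3) and {1, 2, 4} (degree 2); every edge runs between the two parts, so G is the complete bipartite graph K_{2,3}. Automorphisms preserve the bipartition setwise (since the parts differ in size) and act as S_2 × S_3 within it; |Aut| = 12.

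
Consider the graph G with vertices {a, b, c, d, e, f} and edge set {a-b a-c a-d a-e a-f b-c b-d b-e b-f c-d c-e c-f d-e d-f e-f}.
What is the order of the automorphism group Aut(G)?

Every vertex has degree 5, so G is the complete graph K_6. Any permutation of the 6 vertices preserves K_6, so Aut(K_6) = S_6 of order 6! = 720.

720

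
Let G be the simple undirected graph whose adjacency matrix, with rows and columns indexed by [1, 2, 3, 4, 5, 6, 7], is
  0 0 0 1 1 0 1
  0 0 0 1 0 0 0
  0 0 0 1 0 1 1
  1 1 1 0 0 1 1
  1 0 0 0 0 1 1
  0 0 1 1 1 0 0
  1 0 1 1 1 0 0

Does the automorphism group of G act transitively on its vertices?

No

Vertex 2 is the only vertex of degree 1, so every automorphism fixes it; G is not vertex-transitive.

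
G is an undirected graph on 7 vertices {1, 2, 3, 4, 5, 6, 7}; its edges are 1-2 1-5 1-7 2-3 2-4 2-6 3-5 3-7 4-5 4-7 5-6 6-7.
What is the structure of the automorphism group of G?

S_3 × S_4

The vertices split by degree into {2, 5, 7} (degree 4) and {1, 3, 4, 6} (degree 3); every edge runs between the two parts, so G is the complete bipartite graph K_{3,4}. Automorphisms preserve the bipartition setwise (since the parts differ in size) and act as S_3 × S_4 within it; |Aut| = 144.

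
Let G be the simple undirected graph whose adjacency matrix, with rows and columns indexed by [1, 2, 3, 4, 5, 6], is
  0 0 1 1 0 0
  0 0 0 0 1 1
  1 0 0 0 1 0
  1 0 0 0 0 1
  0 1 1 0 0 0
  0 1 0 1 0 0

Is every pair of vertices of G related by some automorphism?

G is 2-regular and connected on 6 vertices, i.e. the cycle C_6. The automorphisms of the 6-cycle are exactly the symmetries of a regular 6-gon: the dihedral group D_6, |D_6| = 12. Under this action every vertex can be carried to every other, so G is vertex-transitive.

Yes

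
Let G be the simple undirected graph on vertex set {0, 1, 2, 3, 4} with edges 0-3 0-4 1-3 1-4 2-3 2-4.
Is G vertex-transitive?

Automorphisms preserve degree, but G has vertices of degree 2 and vertices of degree 3; no automorphism maps one to the other, so G is not vertex-transitive.

No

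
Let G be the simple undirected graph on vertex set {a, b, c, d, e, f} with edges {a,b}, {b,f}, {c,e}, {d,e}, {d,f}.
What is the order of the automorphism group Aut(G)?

The degree sequence is [1, 2, 1, 2, 2, 2]; the two degree-1 vertices a and c are the ends of a path, so G = P_6. A path has exactly one nontrivial symmetry — reversal — giving Aut(G) of order 2.

2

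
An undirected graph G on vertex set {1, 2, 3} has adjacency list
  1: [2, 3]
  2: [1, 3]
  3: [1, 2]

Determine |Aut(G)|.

6

All 3 vertices are pairwise adjacent: G = K_3. Any permutation of the 3 vertices preserves K_3, so Aut(K_3) = S_3 of order 3! = 6.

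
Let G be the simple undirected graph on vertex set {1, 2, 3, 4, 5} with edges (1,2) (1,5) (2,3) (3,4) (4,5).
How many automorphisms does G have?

Every vertex has degree 2 and the graph is connected, so G is the 5-cycle C_5. C_5 has 5 rotations and 5 reflections, so Aut(C_5) ≅ D_5 of order 10.

10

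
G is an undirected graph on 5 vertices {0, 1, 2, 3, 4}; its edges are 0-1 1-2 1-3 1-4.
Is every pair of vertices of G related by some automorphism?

Vertex 1 is the only vertex of degree 4, so every automorphism fixes it; G is not vertex-transitive.

No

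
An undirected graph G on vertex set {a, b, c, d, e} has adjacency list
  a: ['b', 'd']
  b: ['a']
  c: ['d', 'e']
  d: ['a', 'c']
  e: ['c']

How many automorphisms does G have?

The degree sequence is [2, 1, 2, 2, 1]; the two degree-1 vertices b and e are the ends of a path, so G = P_5. The only nontrivial automorphism of a path is the end-to-end reflection, so Aut(G) ≅ Z_2.

2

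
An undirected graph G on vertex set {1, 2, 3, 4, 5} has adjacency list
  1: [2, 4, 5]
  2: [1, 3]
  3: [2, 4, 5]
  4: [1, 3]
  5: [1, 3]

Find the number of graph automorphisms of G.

12

The vertices split by degree into {1, 3} (degree 3) and {2, 4, 5} (degree 2); every edge runs between the two parts, so G is the complete bipartite graph K_{2,3}. The parts have unequal sizes, so no automorphism swaps them; each part is permuted independently, giving S_2 × S_3 of order 2!·3! = 12.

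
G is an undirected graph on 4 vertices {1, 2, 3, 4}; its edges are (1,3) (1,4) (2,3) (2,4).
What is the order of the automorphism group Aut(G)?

8

G is 2-regular and bipartite on 2^2 = 4 vertices with girth 4; it is the hypercube graph Q_2. Aut(Q_2) consists of the signed permutations of the 2 coordinate axes: 2! permutations times 2^2 sign flips, so |Aut| = 2^2·2! = 8.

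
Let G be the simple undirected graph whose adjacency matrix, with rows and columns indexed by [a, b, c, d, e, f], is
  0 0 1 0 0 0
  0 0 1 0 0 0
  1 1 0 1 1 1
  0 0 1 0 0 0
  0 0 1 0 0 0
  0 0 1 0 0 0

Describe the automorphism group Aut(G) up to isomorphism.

Vertex c has degree 5 and every other vertex has degree 1, so G is the star K_{1,5} with centre c. The 5 leaves are pairwise interchangeable while the centre is fixed, giving Aut(G) = S_5.

S_5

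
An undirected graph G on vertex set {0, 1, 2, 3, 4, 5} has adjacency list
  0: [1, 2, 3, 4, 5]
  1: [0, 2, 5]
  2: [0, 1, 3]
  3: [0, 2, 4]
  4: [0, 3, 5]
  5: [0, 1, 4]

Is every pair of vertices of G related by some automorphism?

Vertex 0 is the only vertex of degree 5, so every automorphism fixes it; G is not vertex-transitive.

No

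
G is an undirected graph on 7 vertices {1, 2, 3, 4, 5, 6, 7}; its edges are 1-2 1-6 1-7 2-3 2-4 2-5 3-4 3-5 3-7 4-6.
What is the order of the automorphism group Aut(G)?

Degrees alone do not determine every vertex (e.g. 1 and 4 both have degree 3), but their neighbour-degree multisets differ: N(1) has degrees [2, 2, 4] while N(4) has degrees [2, 4, 4]. Repeating this refinement separates all vertices, so the only automorphism is the identity.

1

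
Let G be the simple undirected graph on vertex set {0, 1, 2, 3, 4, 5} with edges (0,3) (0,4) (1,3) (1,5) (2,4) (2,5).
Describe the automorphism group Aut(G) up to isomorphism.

D_6

G is 2-regular and connected on 6 vertices, i.e. the cycle C_6. The automorphisms of the 6-cycle are exactly the symmetries of a regular 6-gon: the dihedral group D_6, |D_6| = 12.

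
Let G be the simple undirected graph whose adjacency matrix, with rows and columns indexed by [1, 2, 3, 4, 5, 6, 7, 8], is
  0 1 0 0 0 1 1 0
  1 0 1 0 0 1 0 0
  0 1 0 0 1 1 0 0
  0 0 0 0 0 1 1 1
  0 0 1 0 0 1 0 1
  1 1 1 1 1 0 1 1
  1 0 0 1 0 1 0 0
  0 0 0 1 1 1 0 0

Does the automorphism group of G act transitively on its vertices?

Vertex 6 is the only vertex of degree 7, so every automorphism fixes it; G is not vertex-transitive.

No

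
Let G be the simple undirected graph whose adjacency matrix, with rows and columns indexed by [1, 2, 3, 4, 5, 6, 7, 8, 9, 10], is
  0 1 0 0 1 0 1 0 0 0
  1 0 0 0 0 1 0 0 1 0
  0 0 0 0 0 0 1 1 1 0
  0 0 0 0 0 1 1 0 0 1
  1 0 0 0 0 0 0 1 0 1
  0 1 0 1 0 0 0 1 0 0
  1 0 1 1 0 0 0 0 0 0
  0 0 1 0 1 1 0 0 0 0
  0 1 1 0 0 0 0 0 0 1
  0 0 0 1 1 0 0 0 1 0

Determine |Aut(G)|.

120

G is 3-regular on 10 vertices with no triangles and no 4-cycles (girth 5): this is the Petersen graph. It is a classical fact that the Petersen graph has automorphism group S_5 (order 120), arising from its description as the Kneser graph K(5,2).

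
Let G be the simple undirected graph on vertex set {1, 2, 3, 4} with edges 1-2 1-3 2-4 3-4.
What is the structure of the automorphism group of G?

G is 2-regular and connected on 4 vertices, i.e. the cycle C_4. The automorphisms of the 4-cycle are exactly the symmetries of a regular 4-gon: the dihedral group D_4, |D_4| = 8.

the dihedral group of order 8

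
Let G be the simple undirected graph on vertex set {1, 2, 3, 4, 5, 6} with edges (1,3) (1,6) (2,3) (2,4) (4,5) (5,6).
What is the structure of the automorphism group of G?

D_6

Every vertex has degree 2 and the graph is connected, so G is the 6-cycle C_6. The automorphisms of the 6-cycle are exactly the symmetries of a regular 6-gon: the dihedral group D_6, |D_6| = 12.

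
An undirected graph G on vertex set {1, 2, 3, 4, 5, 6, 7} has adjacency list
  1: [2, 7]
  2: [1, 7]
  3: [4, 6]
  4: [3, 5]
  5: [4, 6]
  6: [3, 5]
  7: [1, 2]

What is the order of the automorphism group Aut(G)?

48

G has two connected components, {3, 4, 5, 6} and {1, 2, 7}; each is 2-regular, so G = C_4 ⊔ C_3. No automorphism exchanges components of different sizes, hence Aut(G) is the direct product D_3 × D_4, order 48.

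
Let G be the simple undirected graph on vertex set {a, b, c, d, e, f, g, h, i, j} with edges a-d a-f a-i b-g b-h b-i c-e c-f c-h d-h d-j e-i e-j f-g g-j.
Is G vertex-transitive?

Yes

G is 3-regular on 10 vertices with no triangles and no 4-cycles (girth 5): this is the Petersen graph. It is a classical fact that the Petersen graph has automorphism group S_5 (order 120), arising from its description as the Kneser graph K(5,2). Under this action every vertex can be carried to every other, so G is vertex-transitive.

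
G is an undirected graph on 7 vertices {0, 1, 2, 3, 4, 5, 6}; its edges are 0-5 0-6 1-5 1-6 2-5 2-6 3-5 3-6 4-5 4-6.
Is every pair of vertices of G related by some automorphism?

Automorphisms preserve degree, but G has vertices of degree 2 and vertices of degree 5; no automorphism maps one to the other, so G is not vertex-transitive.

No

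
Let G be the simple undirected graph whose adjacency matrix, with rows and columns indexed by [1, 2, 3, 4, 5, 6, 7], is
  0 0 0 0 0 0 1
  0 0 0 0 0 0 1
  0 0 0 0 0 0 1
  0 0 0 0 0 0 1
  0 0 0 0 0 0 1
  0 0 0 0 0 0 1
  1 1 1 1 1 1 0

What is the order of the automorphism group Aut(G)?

720

Vertex 7 has degree 6 and every other vertex has degree 1, so G is the star K_{1,6} with centre 7. Any automorphism fixes the centre and permutes the 6 leaves freely, so Aut(G) ≅ S_6 of order 6! = 720.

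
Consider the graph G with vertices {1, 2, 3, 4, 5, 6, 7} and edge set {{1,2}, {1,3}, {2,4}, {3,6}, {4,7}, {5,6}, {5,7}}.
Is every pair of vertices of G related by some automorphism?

Every vertex has degree 2 and the graph is connected, so G is the 7-cycle C_7. C_7 has 7 rotations and 7 reflections, so Aut(C_7) ≅ D_7 of order 14. Under this action every vertex can be carried to every other, so G is vertex-transitive.

Yes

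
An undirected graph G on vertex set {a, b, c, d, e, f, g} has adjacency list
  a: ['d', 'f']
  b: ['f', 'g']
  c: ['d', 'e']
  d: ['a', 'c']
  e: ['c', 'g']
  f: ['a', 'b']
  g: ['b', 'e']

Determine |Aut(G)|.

Every vertex has degree 2 and the graph is connected, so G is the 7-cycle C_7. C_7 has 7 rotations and 7 reflections, so Aut(C_7) ≅ D_7 of order 14.

14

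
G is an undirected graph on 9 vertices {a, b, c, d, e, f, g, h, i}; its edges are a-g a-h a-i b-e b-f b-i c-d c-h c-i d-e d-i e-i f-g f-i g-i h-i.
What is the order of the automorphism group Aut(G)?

Vertex i is the unique vertex of degree 8; the remaining 8 vertices each have degree 3 and induce a cycle, so G is the wheel on 9 vertices with hub i. Every automorphism fixes the hub and acts on the rim 8-cycle, so Aut(G) ≅ Aut(C_8) = D_8 of order 16.

16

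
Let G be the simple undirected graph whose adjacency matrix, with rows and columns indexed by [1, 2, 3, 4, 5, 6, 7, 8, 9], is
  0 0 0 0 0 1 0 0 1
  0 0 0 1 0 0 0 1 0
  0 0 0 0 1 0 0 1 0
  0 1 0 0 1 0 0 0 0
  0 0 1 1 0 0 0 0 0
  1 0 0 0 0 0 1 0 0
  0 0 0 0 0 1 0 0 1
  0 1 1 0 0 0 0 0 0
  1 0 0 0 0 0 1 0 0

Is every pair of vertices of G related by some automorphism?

G has two connected components, {2, 3, 4, 5, 8} and {1, 6, 7, 9}; each is 2-regular, so G = C_5 ⊔ C_4. The orbit of 1 under Aut(G) is {1, 6, 7, 9}, which does not contain 2, so G is not vertex-transitive.

No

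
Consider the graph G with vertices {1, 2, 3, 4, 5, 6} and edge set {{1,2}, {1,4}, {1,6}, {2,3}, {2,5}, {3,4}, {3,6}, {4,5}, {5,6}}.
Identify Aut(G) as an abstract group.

G is 3-regular and bipartite with parts {1, 3, 5} and {2, 4, 6} (each part is independent and every cross-pair is an edge), so G = K_{3,3}. Aut(K_{3,3}) is the wreath product S_3 ≀ Z_2: permute within each part, then optionally swap the parts; |Aut| = 2·(3!)² = 72.

(S_3 × S_3) ⋊ Z_2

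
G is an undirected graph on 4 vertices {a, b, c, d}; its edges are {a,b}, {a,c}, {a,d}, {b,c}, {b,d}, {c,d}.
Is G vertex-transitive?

Yes

Every vertex has degree 3, so G is the complete graph K_4. Every bijection on the vertex set is an automorphism of K_4; hence Aut(K_4) ≅ S_4, order 24. Under this action every vertex can be carried to every other, so G is vertex-transitive.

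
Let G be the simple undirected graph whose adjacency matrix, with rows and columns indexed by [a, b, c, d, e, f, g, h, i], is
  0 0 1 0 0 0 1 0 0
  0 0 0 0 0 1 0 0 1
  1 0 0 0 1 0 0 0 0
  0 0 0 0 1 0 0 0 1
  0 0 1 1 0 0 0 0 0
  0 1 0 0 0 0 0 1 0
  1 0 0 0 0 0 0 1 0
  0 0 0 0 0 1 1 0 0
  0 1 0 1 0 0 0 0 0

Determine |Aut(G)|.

18

G is 2-regular and connected on 9 vertices, i.e. the cycle C_9. The automorphisms of the 9-cycle are exactly the symmetries of a regular 9-gon: the dihedral group D_9, |D_9| = 18.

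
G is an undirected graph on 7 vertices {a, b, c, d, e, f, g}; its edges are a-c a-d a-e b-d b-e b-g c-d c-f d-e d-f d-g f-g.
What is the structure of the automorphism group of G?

Vertex d is the unique vertex of degree 6; the remaining 6 vertices each have degree 3 and induce a cycle, so G is the wheel on 7 vertices with hub d. With the hub fixed, the remaining symmetry is that of the rim cycle C_6, giving the dihedral group D_6.

D_6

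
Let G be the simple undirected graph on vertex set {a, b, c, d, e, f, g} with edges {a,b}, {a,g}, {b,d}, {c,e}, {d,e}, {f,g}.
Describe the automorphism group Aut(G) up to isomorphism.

the cyclic group of order 2

The degree sequence is [2, 2, 1, 2, 2, 1, 2]; the two degree-1 vertices c and f are the ends of a path, so G = P_7. The only nontrivial automorphism of a path is the end-to-end reflection, so Aut(G) ≅ Z_2.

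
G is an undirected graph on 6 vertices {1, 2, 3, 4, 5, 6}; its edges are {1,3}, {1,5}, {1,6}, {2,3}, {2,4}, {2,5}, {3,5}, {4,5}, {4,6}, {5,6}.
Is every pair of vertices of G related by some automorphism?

Vertex 5 is the only vertex of degree 5, so every automorphism fixes it; G is not vertex-transitive.

No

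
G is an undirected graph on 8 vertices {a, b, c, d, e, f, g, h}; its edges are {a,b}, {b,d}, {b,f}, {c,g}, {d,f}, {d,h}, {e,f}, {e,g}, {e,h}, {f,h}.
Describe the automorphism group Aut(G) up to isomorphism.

The degree sequence is [1, 3, 1, 3, 3, 4, 2, 3]. Checking the degree-preserving permutations of the vertex set shows that none except the identity preserves every edge, so Aut(G) is trivial.

the trivial group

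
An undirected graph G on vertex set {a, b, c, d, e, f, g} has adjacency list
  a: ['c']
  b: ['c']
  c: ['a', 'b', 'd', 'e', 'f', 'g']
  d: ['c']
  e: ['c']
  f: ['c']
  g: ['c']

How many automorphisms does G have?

Vertex c has degree 6 and every other vertex has degree 1, so G is the star K_{1,6} with centre c. Any automorphism fixes the centre and permutes the 6 leaves freely, so Aut(G) ≅ S_6 of order 6! = 720.

720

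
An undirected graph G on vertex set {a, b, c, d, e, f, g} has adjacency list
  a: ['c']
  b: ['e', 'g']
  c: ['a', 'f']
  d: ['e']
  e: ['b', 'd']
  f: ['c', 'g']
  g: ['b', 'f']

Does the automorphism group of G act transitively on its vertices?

No

Automorphisms preserve degree, but G has vertices of degree 1 and vertices of degree 2; no automorphism maps one to the other, so G is not vertex-transitive.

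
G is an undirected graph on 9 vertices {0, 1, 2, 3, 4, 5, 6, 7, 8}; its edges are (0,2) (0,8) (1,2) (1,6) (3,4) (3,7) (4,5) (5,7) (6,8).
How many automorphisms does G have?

80

G has two connected components, {0, 1, 2, 6, 8} and {3, 4, 5, 7}; each is 2-regular, so G = C_5 ⊔ C_4. The components are non-isomorphic (different sizes), so Aut(G) = Aut(C_5) × Aut(C_4) = D_5 × D_4 of order 10·8 = 80.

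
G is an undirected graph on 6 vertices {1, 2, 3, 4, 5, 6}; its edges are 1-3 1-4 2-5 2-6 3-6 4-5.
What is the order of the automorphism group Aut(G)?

G is 2-regular and connected on 6 vertices, i.e. the cycle C_6. The automorphisms of the 6-cycle are exactly the symmetries of a regular 6-gon: the dihedral group D_6, |D_6| = 12.

12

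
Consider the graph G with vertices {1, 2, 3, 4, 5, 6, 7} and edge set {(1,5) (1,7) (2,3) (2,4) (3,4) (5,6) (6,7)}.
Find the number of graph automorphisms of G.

48

G has two connected components, {1, 5, 6, 7} and {2, 3, 4}; each is 2-regular, so G = C_4 ⊔ C_3. The components are non-isomorphic (different sizes), so Aut(G) = Aut(C_4) × Aut(C_3) = D_4 × D_3 of order 8·6 = 48.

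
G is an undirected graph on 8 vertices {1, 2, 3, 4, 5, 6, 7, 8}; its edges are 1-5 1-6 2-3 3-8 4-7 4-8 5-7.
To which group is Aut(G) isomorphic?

C_2

The degree sequence is [2, 1, 2, 2, 2, 1, 2, 2]; the two degree-1 vertices 2 and 6 are the ends of a path, so G = P_8. The only nontrivial automorphism of a path is the end-to-end reflection, so Aut(G) ≅ Z_2.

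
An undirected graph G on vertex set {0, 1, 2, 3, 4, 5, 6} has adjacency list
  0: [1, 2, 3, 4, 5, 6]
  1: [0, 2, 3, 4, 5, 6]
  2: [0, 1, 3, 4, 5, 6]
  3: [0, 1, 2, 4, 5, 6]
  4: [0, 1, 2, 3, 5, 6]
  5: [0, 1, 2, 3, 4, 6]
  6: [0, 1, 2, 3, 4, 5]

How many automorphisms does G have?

5040

Every vertex has degree 6, so G is the complete graph K_7. Every bijection on the vertex set is an automorphism of K_7; hence Aut(K_7) ≅ S_7, order 5040.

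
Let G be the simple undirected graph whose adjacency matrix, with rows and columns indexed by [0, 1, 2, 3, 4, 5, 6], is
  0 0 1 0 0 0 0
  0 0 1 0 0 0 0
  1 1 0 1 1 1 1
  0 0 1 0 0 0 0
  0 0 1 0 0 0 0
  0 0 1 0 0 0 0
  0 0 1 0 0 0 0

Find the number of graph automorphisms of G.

Vertex 2 has degree 6 and every other vertex has degree 1, so G is the star K_{1,6} with centre 2. The 6 leaves are pairwise interchangeable while the centre is fixed, giving Aut(G) = S_6.

720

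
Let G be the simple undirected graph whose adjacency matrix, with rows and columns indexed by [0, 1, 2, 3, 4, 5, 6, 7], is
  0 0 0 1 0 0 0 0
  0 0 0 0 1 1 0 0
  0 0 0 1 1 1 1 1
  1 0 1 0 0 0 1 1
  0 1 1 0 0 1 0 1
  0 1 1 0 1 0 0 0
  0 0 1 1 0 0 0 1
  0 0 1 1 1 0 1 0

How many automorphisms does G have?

1

Degrees alone do not determine every vertex (e.g. 3 and 4 both have degree 4), but their neighbour-degree multisets differ: N(3) has degrees [1, 3, 4, 5] while N(4) has degrees [2, 3, 4, 5]. Repeating this refinement separates all vertices, so the only automorphism is the identity.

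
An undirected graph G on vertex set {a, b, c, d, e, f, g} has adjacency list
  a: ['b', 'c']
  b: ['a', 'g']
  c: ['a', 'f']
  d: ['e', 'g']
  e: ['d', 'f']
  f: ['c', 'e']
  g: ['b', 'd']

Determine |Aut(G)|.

G is 2-regular and connected on 7 vertices, i.e. the cycle C_7. The automorphisms of the 7-cycle are exactly the symmetries of a regular 7-gon: the dihedral group D_7, |D_7| = 14.

14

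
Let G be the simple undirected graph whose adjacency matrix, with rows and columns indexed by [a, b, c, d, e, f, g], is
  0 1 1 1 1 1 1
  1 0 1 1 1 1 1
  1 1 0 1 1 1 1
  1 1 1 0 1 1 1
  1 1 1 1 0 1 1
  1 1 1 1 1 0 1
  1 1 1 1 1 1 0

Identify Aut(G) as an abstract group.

the symmetric group on 7 letters

Every vertex has degree 6, so G is the complete graph K_7. Every bijection on the vertex set is an automorphism of K_7; hence Aut(K_7) ≅ S_7, order 5040.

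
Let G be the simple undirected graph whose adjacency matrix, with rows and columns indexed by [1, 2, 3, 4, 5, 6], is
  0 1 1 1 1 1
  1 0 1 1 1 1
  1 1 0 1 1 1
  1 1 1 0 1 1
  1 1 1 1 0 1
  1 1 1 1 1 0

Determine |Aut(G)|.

All 6 vertices are pairwise adjacent: G = K_6. Any permutation of the 6 vertices preserves K_6, so Aut(K_6) = S_6 of order 6! = 720.

720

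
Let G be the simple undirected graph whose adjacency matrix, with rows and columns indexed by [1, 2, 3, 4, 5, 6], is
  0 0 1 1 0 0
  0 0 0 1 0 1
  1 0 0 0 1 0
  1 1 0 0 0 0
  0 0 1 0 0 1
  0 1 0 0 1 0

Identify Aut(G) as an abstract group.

the dihedral group of order 12

G is 2-regular and connected on 6 vertices, i.e. the cycle C_6. C_6 has 6 rotations and 6 reflections, so Aut(C_6) ≅ D_6 of order 12.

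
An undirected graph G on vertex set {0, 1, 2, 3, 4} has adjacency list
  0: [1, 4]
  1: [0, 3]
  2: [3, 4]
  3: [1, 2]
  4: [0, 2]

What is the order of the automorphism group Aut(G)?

10

G is 2-regular and connected on 5 vertices, i.e. the cycle C_5. C_5 has 5 rotations and 5 reflections, so Aut(C_5) ≅ D_5 of order 10.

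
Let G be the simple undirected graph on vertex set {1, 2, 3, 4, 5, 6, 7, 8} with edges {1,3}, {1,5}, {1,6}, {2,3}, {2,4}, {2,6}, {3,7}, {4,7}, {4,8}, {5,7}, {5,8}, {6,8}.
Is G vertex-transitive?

G is 3-regular and bipartite on 2^3 = 8 vertices with girth 4; it is the hypercube graph Q_3. The symmetry group of the 3-cube is the hyperoctahedral group B_3 = Z_2 ≀ S_3, of order 2^3·3! = 48. Under this action every vertex can be carried to every other, so G is vertex-transitive.

Yes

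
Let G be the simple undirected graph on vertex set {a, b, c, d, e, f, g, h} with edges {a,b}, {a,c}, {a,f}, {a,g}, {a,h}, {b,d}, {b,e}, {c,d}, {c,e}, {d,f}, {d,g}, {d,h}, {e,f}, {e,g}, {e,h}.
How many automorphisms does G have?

720

The vertices split by degree into {a, d, e} (degree 5) and {b, c, f, g, h} (degree 3); every edge runs between the two parts, so G is the complete bipartite graph K_{3,5}. The parts have unequal sizes, so no automorphism swaps them; each part is permuted independently, giving S_5 × S_3 of order 5!·3! = 720.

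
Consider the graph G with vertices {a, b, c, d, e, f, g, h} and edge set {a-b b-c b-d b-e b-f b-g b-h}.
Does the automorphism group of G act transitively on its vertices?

No

Vertex b is the only vertex of degree 7, so every automorphism fixes it; G is not vertex-transitive.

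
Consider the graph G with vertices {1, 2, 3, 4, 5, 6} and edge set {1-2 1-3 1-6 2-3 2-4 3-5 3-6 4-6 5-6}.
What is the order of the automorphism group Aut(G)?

Degrees alone do not determine every vertex (e.g. 1 and 2 both have degree 3), but their neighbour-degree multisets differ: N(1) has degrees [3, 4, 4] while N(2) has degrees [2, 3, 4]. Repeating this refinement separates all vertices, so the only automorphism is the identity.

1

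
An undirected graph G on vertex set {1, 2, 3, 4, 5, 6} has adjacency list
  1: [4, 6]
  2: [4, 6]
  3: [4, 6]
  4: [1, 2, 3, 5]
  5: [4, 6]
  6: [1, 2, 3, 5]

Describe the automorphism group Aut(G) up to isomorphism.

The vertices split by degree into {4, 6} (degree 4) and {1, 2, 3, 5} (degree 2); every edge runs between the two parts, so G is the complete bipartite graph K_{2,4}. The parts have unequal sizes, so no automorphism swaps them; each part is permuted independently, giving S_2 × S_4 of order 2!·4! = 48.

S_2 × S_4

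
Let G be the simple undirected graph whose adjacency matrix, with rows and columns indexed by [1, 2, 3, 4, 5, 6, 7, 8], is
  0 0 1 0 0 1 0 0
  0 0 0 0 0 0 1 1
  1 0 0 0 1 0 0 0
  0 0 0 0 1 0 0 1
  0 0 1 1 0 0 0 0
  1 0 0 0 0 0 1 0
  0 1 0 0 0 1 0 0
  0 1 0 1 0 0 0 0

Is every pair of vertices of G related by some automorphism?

Yes

G is 2-regular and connected on 8 vertices, i.e. the cycle C_8. C_8 has 8 rotations and 8 reflections, so Aut(C_8) ≅ D_8 of order 16. This group acts transitively on the 8 vertices.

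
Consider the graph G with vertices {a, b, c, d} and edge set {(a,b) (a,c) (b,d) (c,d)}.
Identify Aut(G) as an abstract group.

G is 2-regular and bipartite on 2^2 = 4 vertices with girth 4; it is the hypercube graph Q_2. Aut(Q_2) consists of the signed permutations of the 2 coordinate axes: 2! permutations times 2^2 sign flips, so |Aut| = 2^2·2! = 8.

D_4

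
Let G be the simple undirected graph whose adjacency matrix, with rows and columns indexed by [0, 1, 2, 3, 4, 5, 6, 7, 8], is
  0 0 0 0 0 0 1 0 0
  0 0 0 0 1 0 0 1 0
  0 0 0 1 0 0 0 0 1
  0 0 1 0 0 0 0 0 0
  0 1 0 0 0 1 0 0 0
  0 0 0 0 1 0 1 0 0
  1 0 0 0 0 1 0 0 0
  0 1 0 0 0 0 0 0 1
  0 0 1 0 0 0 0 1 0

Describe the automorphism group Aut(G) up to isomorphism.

the cyclic group of order 2

The degree sequence is [1, 2, 2, 1, 2, 2, 2, 2, 2]; the two degree-1 vertices 0 and 3 are the ends of a path, so G = P_9. The only nontrivial automorphism of a path is the end-to-end reflection, so Aut(G) ≅ Z_2.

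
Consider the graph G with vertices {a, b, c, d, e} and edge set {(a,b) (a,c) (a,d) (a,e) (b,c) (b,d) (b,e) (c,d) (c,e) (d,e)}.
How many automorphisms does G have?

120

All 5 vertices are pairwise adjacent: G = K_5. Every bijection on the vertex set is an automorphism of K_5; hence Aut(K_5) ≅ S_5, order 120.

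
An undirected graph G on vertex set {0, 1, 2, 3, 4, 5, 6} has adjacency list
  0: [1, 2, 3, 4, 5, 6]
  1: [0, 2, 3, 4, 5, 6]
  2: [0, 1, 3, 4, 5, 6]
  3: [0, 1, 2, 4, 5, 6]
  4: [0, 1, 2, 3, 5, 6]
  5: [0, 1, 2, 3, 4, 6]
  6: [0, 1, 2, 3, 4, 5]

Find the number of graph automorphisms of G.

Every vertex has degree 6, so G is the complete graph K_7. Every bijection on the vertex set is an automorphism of K_7; hence Aut(K_7) ≅ S_7, order 5040.

5040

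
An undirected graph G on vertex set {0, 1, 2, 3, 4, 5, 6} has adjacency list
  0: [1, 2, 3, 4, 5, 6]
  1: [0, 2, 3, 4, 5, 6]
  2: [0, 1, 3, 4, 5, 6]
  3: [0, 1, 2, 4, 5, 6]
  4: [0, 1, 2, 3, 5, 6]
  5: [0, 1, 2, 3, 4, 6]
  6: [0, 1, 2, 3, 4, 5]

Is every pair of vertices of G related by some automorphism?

Yes

Every vertex has degree 6, so G is the complete graph K_7. Any permutation of the 7 vertices preserves K_7, so Aut(K_7) = S_7 of order 7! = 5040. This group acts transitively on the 7 vertices.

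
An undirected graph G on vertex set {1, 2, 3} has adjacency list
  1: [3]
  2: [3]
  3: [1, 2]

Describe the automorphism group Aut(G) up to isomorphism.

the cyclic group of order 2

The degree sequence is [1, 1, 2]; the two degree-1 vertices 1 and 2 are the ends of a path, so G = P_3. The only nontrivial automorphism of a path is the end-to-end reflection, so Aut(G) ≅ Z_2.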